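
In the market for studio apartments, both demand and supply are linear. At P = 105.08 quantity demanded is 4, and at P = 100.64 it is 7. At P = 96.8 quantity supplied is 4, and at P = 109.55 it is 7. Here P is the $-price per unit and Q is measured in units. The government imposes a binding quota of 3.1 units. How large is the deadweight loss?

Demand slope = (100.64 − 105.08)/(7 − 4) = −1.48, so P = 111 − 1.48Q.
Supply slope = (109.55 − 96.8)/(7 − 4) = 4.25, so P = 79.8 + 4.25Q.
Competitive equilibrium: 111 − 1.48Q = 79.8 + 4.25Q → Q* = 5.44503, P* = 102.94136.
At Q = 3.1: demand price = 111 − 1.48·3.1 = 106.412; supply price = 79.8 + 4.25·3.1 = 92.975.
ΔQ = 5.44503 − 3.1 = 2.34503; wedge = 106.412 − 92.975 = 13.437.
Welfare loss = ½ × 2.34503 × 13.437 = $15.76.

$15.76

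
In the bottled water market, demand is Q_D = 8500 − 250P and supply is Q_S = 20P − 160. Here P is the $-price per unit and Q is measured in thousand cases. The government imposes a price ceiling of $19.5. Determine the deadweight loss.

$1707.56 thousand

In inverse form: demand P = 34 − 0.004Q, supply P = 8 + 0.05Q.
Competitive equilibrium: 34 − 0.004Q = 8 + 0.05Q → Q* = 481.4815, P* = 32.0741.
At the ceiling P = 19.5, quantity supplied = (19.5 − 8)/0.05 = 230.
Willingness to pay at Q' = 230: 34 − 0.004·230 = 33.08.
ΔQ = 481.4815 − 230 = 251.4815; wedge = 33.08 − 19.5 = 13.58.
The triangle = ½ × 251.4815 × 13.58 = $1707.56 thousand.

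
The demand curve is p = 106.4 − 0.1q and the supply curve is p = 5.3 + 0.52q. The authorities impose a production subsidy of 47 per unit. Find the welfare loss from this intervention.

Competitive equilibrium: 106.4 − 0.1q = 5.3 + 0.52q → q* = 163.0645, p* = 90.0935.
The subsidy lowers effective supply by 47: p = 0.52q − 41.7.
New quantity: 106.4 − 0.1q = 0.52q − 41.7 → q' = 238.871.
Overproduction Δq = 238.871 − 163.0645 = 75.8065; wedge = subsidy = 47.
DWL = ½ × 75.8065 × 47 = 1781.45.

1781.45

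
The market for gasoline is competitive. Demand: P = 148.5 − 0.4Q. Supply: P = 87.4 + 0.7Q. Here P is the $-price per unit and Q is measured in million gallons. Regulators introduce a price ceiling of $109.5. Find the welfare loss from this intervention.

$316.11 million

Competitive equilibrium: 148.5 − 0.4Q = 87.4 + 0.7Q → Q* = 55.54545, P* = 126.28182.
At the ceiling P = 109.5, quantity supplied = (109.5 − 87.4)/0.7 = 31.57143.
Willingness to pay at Q' = 31.57143: 148.5 − 0.4·31.57143 = 135.87143.
ΔQ = 55.54545 − 31.57143 = 23.97402; wedge = 135.87143 − 109.5 = 26.37143.
Welfare loss = ½ × 23.97402 × 26.37143 = $316.11 million.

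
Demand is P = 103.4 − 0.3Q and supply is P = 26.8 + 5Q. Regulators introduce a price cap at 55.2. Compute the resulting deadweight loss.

203.95

Competitive equilibrium: 103.4 − 0.3Q = 26.8 + 5Q → Q* = 14.4528, P* = 99.0642.
At the ceiling P = 55.2, quantity supplied = (55.2 − 26.8)/5 = 5.68.
Willingness to pay at Q' = 5.68: 103.4 − 0.3·5.68 = 101.696.
ΔQ = 14.4528 − 5.68 = 8.7728; wedge = 101.696 − 55.2 = 46.496.
The triangle = ½ × 8.7728 × 46.496 = 203.95.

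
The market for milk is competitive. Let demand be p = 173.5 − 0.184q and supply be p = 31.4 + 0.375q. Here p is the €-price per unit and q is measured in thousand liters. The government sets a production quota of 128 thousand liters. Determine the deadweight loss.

Competitive equilibrium: 173.5 − 0.184q = 31.4 + 0.375q → q* = 254.2039, p* = 126.7265.
At q = 128: demand price = 173.5 − 0.184·128 = 149.948; supply price = 31.4 + 0.375·128 = 79.4.
Δq = 254.2039 − 128 = 126.2039; wedge = 149.948 − 79.4 = 70.548.
Welfare loss = ½ × 126.2039 × 70.548 = €4451.72 thousand.

€4451.72 thousand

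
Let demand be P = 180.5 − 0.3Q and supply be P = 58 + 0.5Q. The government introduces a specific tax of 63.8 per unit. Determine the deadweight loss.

2544.025

Competitive equilibrium: 180.5 − 0.3Q = 58 + 0.5Q → Q* = 153.125, P* = 134.5625.
With the tax, the buyer price exceeds the seller price by 63.8: (180.5 − 0.3Q) − (58 + 0.5Q) = 63.8 → Q' = 73.375.
ΔQ = 153.125 − 73.375 = 79.75; the wedge equals the tax, 63.8.
Deadweight loss = ½ × 79.75 × 63.8 = 2544.025.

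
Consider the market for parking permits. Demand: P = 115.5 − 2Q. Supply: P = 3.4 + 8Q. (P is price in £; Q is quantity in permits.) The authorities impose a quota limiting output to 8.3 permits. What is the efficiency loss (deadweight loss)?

£42.34

Competitive equilibrium: 115.5 − 2Q = 3.4 + 8Q → Q* = 11.21, P* = 93.08.
At Q = 8.3: demand price = 115.5 − 2·8.3 = 98.9; supply price = 3.4 + 8·8.3 = 69.8.
ΔQ = 11.21 − 8.3 = 2.91; wedge = 98.9 − 69.8 = 29.1.
The triangle = ½ × 2.91 × 29.1 = £42.34.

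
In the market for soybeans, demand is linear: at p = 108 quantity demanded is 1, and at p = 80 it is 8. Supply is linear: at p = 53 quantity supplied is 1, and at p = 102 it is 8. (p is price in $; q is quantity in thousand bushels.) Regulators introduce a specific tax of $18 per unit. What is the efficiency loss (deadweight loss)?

Demand slope = (80 − 108)/(8 − 1) = −4, so p = 112 − 4q.
Supply slope = (102 − 53)/(8 − 1) = 7, so p = 46 + 7q.
Competitive equilibrium: 112 − 4q = 46 + 7q → q* = 6, p* = 88.
With the tax, the buyer price exceeds the seller price by 18: (112 − 4q) − (46 + 7q) = 18 → q' = 4.3636.
Δq = 6 − 4.3636 = 1.6364; the wedge equals the tax, 18.
Welfare loss = ½ × 1.6364 × 18 = $14.73 thousand.

$14.73 thousand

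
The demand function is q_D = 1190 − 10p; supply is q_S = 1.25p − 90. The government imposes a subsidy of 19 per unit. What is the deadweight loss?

200.56

In inverse form: demand p = 119 − 0.1q, supply p = 72 + 0.8q.
Competitive equilibrium: 119 − 0.1q = 72 + 0.8q → q* = 52.2222, p* = 113.7778.
The subsidy lowers effective supply by 19: p = 53 + 0.8q.
New quantity: 119 − 0.1q = 53 + 0.8q → q' = 73.3333.
Overproduction Δq = 73.3333 − 52.2222 = 21.1111; wedge = subsidy = 19.
DWL = ½ × 21.1111 × 19 = 200.56.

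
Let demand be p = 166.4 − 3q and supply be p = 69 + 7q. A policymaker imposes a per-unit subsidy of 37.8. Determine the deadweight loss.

71.442

Competitive equilibrium: 166.4 − 3q = 69 + 7q → q* = 9.74, p* = 137.18.
The subsidy lowers effective supply by 37.8: p = 31.2 + 7q.
New quantity: 166.4 − 3q = 31.2 + 7q → q' = 13.52.
Overproduction Δq = 13.52 − 9.74 = 3.78; wedge = subsidy = 37.8.
Deadweight loss = ½ × 3.78 × 37.8 = 71.442.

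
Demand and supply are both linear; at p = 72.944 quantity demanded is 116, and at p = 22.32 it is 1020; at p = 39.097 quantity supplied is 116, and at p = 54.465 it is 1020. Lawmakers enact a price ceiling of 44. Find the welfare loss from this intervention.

Demand slope = (22.32 − 72.944)/(1020 − 116) = −0.056, so p = 79.44 − 0.056q.
Supply slope = (54.465 − 39.097)/(1020 − 116) = 0.017, so p = 37.125 + 0.017q.
Competitive equilibrium: 79.44 − 0.056q = 37.125 + 0.017q → q* = 579.6575, p* = 46.9792.
At the ceiling p = 44, quantity supplied = (44 − 37.125)/0.017 = 404.4118.
Willingness to pay at q' = 404.4118: 79.44 − 0.056·404.4118 = 56.7929.
Δq = 579.6575 − 404.4118 = 175.2457; wedge = 56.7929 − 44 = 12.7929.
DWL = ½ × 175.2457 × 12.7929 = 1120.95.

1120.95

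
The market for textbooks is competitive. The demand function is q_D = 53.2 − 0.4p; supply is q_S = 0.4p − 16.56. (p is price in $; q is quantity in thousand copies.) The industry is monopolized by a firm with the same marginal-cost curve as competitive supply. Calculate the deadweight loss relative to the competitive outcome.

$93.23 thousand

In inverse form: demand p = 133 − 2.5q, supply p = 41.4 + 2.5q.
Competitive equilibrium: 133 − 2.5q = 41.4 + 2.5q → q* = 18.32, p* = 87.2.
Marginal revenue: MR = 133 − 5q. Set MR = MC: 133 − 5q = 41.4 + 2.5q → q_m = 12.2133.
Price p_m = 133 − 2.5·12.2133 = 102.4668; MC(q_m) = 41.4 + 2.5·12.2133 = 71.9333.
Competitive q* = 18.32, so Δq = 6.1067; wedge = 102.4668 − 71.9333 = 30.5335.
The triangle = ½ × 6.1067 × 30.5335 = $93.23 thousand.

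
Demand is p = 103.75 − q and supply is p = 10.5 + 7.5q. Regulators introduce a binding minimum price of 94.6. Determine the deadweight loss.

14.09

Competitive equilibrium: 103.75 − q = 10.5 + 7.5q → q* = 10.9706, p* = 92.7794.
At the floor p = 94.6, quantity demanded = (103.75 − 94.6)/1 = 9.15.
Sellers' marginal cost at q' = 9.15: 10.5 + 7.5·9.15 = 79.125.
Δq = 10.9706 − 9.15 = 1.8206; wedge = 94.6 − 79.125 = 15.475.
The triangle = ½ × 1.8206 × 15.475 = 14.09.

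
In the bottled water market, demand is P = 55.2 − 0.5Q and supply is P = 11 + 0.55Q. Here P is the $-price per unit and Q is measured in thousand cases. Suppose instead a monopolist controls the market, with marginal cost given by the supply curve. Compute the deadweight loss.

$96.81 thousand

Competitive equilibrium: 55.2 − 0.5Q = 11 + 0.55Q → Q* = 42.0952, P* = 34.1524.
Marginal revenue: MR = 55.2 − Q. Set MR = MC: 55.2 − Q = 11 + 0.55Q → Q_m = 28.5161.
Price P_m = 55.2 − 0.5·28.5161 = 40.942; MC(Q_m) = 11 + 0.55·28.5161 = 26.6839.
Competitive Q* = 42.0952, so ΔQ = 13.5791; wedge = 40.942 − 26.6839 = 14.2581.
DWL = ½ × 13.5791 × 14.2581 = $96.81 thousand.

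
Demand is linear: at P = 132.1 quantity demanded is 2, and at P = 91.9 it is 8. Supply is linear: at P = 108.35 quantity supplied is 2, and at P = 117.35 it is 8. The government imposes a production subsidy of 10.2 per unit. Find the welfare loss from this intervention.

Demand slope = (91.9 − 132.1)/(8 − 2) = −6.7, so P = 145.5 − 6.7Q.
Supply slope = (117.35 − 108.35)/(8 − 2) = 1.5, so P = 105.35 + 1.5Q.
Competitive equilibrium: 145.5 − 6.7Q = 105.35 + 1.5Q → Q* = 4.8963, P* = 112.6945.
The subsidy lowers effective supply by 10.2: P = 95.15 + 1.5Q.
New quantity: 145.5 − 6.7Q = 95.15 + 1.5Q → Q' = 6.1402.
Overproduction ΔQ = 6.1402 − 4.8963 = 1.2439; wedge = subsidy = 10.2.
The triangle = ½ × 1.2439 × 10.2 = 6.34.

6.34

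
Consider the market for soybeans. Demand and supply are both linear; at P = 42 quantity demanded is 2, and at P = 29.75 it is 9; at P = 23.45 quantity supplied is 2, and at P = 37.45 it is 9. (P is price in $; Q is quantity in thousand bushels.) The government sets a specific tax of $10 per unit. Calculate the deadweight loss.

Demand slope = (29.75 − 42)/(9 − 2) = −1.75, so P = 45.5 − 1.75Q.
Supply slope = (37.45 − 23.45)/(9 − 2) = 2, so P = 19.45 + 2Q.
Competitive equilibrium: 45.5 − 1.75Q = 19.45 + 2Q → Q* = 6.9467, P* = 33.3433.
With the tax, the buyer price exceeds the seller price by 10: (45.5 − 1.75Q) − (19.45 + 2Q) = 10 → Q' = 4.28.
ΔQ = 6.9467 − 4.28 = 2.6667; the wedge equals the tax, 10.
Welfare loss = ½ × 2.6667 × 10 = $13.33 thousand.

$13.33 thousand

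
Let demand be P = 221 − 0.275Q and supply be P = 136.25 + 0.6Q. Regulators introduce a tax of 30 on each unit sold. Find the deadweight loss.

Competitive equilibrium: 221 − 0.275Q = 136.25 + 0.6Q → Q* = 96.8571, P* = 194.3643.
With the tax, the buyer price exceeds the seller price by 30: (221 − 0.275Q) − (136.25 + 0.6Q) = 30 → Q' = 62.5714.
ΔQ = 96.8571 − 62.5714 = 34.2857; the wedge equals the tax, 30.
DWL = ½ × 34.2857 × 30 = 514.29.

514.29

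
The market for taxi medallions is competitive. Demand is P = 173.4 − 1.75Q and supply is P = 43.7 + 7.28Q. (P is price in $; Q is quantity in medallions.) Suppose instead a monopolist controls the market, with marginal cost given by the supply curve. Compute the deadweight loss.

$24.55

Competitive equilibrium: 173.4 − 1.75Q = 43.7 + 7.28Q → Q* = 14.3632, P* = 148.2643.
Marginal revenue: MR = 173.4 − 3.5Q. Set MR = MC: 173.4 − 3.5Q = 43.7 + 7.28Q → Q_m = 12.0315.
Price P_m = 173.4 − 1.75·12.0315 = 152.3449; MC(Q_m) = 43.7 + 7.28·12.0315 = 131.2893.
Competitive Q* = 14.3632, so ΔQ = 2.3317; wedge = 152.3449 − 131.2893 = 21.0556.
The triangle = ½ × 2.3317 × 21.0556 = $24.55.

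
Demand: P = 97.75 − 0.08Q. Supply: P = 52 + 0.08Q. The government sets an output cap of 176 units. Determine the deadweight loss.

966.90

Competitive equilibrium: 97.75 − 0.08Q = 52 + 0.08Q → Q* = 285.9375, P* = 74.875.
At Q = 176: demand price = 97.75 − 0.08·176 = 83.67; supply price = 52 + 0.08·176 = 66.08.
ΔQ = 285.9375 − 176 = 109.9375; wedge = 83.67 − 66.08 = 17.59.
Welfare loss = ½ × 109.9375 × 17.59 = 966.90.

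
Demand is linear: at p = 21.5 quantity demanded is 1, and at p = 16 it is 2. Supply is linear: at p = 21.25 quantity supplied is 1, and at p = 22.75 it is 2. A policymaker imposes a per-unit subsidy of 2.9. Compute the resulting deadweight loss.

Demand slope = (16 − 21.5)/(2 − 1) = −5.5, so p = 27 − 5.5q.
Supply slope = (22.75 − 21.25)/(2 − 1) = 1.5, so p = 19.75 + 1.5q.
Competitive equilibrium: 27 − 5.5q = 19.75 + 1.5q → q* = 1.0357, p* = 21.3036.
The subsidy lowers effective supply by 2.9: p = 16.85 + 1.5q.
New quantity: 27 − 5.5q = 16.85 + 1.5q → q' = 1.45.
Overproduction Δq = 1.45 − 1.0357 = 0.4143; wedge = subsidy = 2.9.
DWL = ½ × 0.4143 × 2.9 = 0.60.

0.60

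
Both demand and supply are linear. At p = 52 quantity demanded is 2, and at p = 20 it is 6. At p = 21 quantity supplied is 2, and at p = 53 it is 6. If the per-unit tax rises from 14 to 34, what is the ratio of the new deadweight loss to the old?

Demand slope = (20 − 52)/(6 − 2) = −8, so p = 68 − 8q.
Supply slope = (53 − 21)/(6 − 2) = 8, so p = 5 + 8q.
Competitive equilibrium: 68 − 8q = 5 + 8q → q* = 3.9375, p* = 36.5.
For a per-unit tax t: Δq = t/16, so DWL = ½·t·(t/16) = t²/32.
At t = 14: DWL = 6.125. At t = 34: DWL = 36.125.
Ratio = (34/14)² = 5.898.

5.898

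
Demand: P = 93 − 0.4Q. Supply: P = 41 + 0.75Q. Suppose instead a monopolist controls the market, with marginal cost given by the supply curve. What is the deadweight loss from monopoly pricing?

Competitive equilibrium: 93 − 0.4Q = 41 + 0.75Q → Q* = 45.21739, P* = 74.91304.
Marginal revenue: MR = 93 − 0.8Q. Set MR = MC: 93 − 0.8Q = 41 + 0.75Q → Q_m = 33.54839.
Price P_m = 93 − 0.4·33.54839 = 79.58064; MC(Q_m) = 41 + 0.75·33.54839 = 66.16129.
Competitive Q* = 45.21739, so ΔQ = 11.669; wedge = 79.58064 − 66.16129 = 13.41935.
Welfare loss = ½ × 11.669 × 13.41935 = 78.30.

78.30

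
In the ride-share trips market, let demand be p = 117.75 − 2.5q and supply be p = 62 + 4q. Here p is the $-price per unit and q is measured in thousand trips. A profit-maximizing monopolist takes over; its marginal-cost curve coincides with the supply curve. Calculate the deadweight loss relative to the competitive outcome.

$18.45 thousand

Competitive equilibrium: 117.75 − 2.5q = 62 + 4q → q* = 8.5769, p* = 96.3077.
Marginal revenue: MR = 117.75 − 5q. Set MR = MC: 117.75 − 5q = 62 + 4q → q_m = 6.1944.
Price p_m = 117.75 − 2.5·6.1944 = 102.264; MC(q_m) = 62 + 4·6.1944 = 86.7776.
Competitive q* = 8.5769, so Δq = 2.3825; wedge = 102.264 − 86.7776 = 15.4864.
The triangle = ½ × 2.3825 × 15.4864 = $18.45 thousand.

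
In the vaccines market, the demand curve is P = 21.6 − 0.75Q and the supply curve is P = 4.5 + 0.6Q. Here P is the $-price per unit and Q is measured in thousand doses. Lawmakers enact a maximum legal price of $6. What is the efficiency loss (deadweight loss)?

$69.77 thousand

Competitive equilibrium: 21.6 − 0.75Q = 4.5 + 0.6Q → Q* = 12.6667, P* = 12.1.
At the ceiling P = 6, quantity supplied = (6 − 4.5)/0.6 = 2.5.
Willingness to pay at Q' = 2.5: 21.6 − 0.75·2.5 = 19.725.
ΔQ = 12.6667 − 2.5 = 10.1667; wedge = 19.725 − 6 = 13.725.
Deadweight loss = ½ × 10.1667 × 13.725 = $69.77 thousand.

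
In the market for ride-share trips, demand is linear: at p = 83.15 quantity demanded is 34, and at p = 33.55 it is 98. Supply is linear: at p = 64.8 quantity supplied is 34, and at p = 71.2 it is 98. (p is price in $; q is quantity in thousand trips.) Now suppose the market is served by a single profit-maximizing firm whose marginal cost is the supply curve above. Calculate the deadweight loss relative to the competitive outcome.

$291.67 thousand

Demand slope = (33.55 − 83.15)/(98 − 34) = −0.775, so p = 109.5 − 0.775q.
Supply slope = (71.2 − 64.8)/(98 − 34) = 0.1, so p = 61.4 + 0.1q.
Competitive equilibrium: 109.5 − 0.775q = 61.4 + 0.1q → q* = 54.9714, p* = 66.8971.
Marginal revenue: MR = 109.5 − 1.55q. Set MR = MC: 109.5 − 1.55q = 61.4 + 0.1q → q_m = 29.1515.
Price p_m = 109.5 − 0.775·29.1515 = 86.9076; MC(q_m) = 61.4 + 0.1·29.1515 = 64.3152.
Competitive q* = 54.9714, so Δq = 25.8199; wedge = 86.9076 − 64.3152 = 22.5924.
Welfare loss = ½ × 25.8199 × 22.5924 = $291.67 thousand.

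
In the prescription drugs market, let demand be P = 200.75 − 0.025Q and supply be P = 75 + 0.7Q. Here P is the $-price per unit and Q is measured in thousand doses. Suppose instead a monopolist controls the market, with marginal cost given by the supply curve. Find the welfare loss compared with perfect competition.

Competitive equilibrium: 200.75 − 0.025Q = 75 + 0.7Q → Q* = 173.4483, P* = 196.4138.
Marginal revenue: MR = 200.75 − 0.05Q. Set MR = MC: 200.75 − 0.05Q = 75 + 0.7Q → Q_m = 167.6667.
Price P_m = 200.75 − 0.025·167.6667 = 196.5583; MC(Q_m) = 75 + 0.7·167.6667 = 192.3667.
Competitive Q* = 173.4483, so ΔQ = 5.7816; wedge = 196.5583 − 192.3667 = 4.1916.
Welfare loss = ½ × 5.7816 × 4.1916 = $12.12 thousand.

$12.12 thousand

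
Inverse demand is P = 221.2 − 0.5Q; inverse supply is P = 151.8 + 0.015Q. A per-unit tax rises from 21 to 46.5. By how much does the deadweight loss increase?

1671.12

Competitive equilibrium: 221.2 − 0.5Q = 151.8 + 0.015Q → Q* = 134.7573, P* = 153.8214.
For a per-unit tax t: ΔQ = t/0.515, so DWL = ½·t·(t/0.515) = t²/1.03.
At t = 21: DWL = 428.155. At t = 46.5: DWL = 2099.272.
Increase = 2099.272 − 428.155 = 1671.12.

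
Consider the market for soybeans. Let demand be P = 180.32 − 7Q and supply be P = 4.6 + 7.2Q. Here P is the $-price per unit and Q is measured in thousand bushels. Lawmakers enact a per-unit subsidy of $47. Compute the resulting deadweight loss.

$77.78 thousand

Competitive equilibrium: 180.32 − 7Q = 4.6 + 7.2Q → Q* = 12.3746, P* = 93.6975.
The subsidy lowers effective supply by 47: P = 7.2Q − 42.4.
New quantity: 180.32 − 7Q = 7.2Q − 42.4 → Q' = 15.6845.
Overproduction ΔQ = 15.6845 − 12.3746 = 3.3099; wedge = subsidy = 47.
Welfare loss = ½ × 3.3099 × 47 = $77.78 thousand.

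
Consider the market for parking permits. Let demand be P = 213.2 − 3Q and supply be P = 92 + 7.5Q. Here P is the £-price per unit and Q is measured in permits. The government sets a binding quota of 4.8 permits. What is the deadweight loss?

Competitive equilibrium: 213.2 − 3Q = 92 + 7.5Q → Q* = 11.5429, P* = 178.5714.
At Q = 4.8: demand price = 213.2 − 3·4.8 = 198.8; supply price = 92 + 7.5·4.8 = 128.
ΔQ = 11.5429 − 4.8 = 6.7429; wedge = 198.8 − 128 = 70.8.
DWL = ½ × 6.7429 × 70.8 = £238.70.

£238.70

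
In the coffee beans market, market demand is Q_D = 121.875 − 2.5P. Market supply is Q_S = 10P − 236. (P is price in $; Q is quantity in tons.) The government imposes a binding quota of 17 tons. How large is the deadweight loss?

In inverse form: demand P = 48.75 − 0.4Q, supply P = 23.6 + 0.1Q.
Competitive equilibrium: 48.75 − 0.4Q = 23.6 + 0.1Q → Q* = 50.3, P* = 28.63.
At Q = 17: demand price = 48.75 − 0.4·17 = 41.95; supply price = 23.6 + 0.1·17 = 25.3.
ΔQ = 50.3 − 17 = 33.3; wedge = 41.95 − 25.3 = 16.65.
Deadweight loss = ½ × 33.3 × 16.65 = $277.22.

$277.22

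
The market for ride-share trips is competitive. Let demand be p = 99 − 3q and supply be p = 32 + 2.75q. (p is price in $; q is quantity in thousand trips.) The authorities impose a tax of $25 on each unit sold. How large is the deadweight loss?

Competitive equilibrium: 99 − 3q = 32 + 2.75q → q* = 11.6522, p* = 64.0435.
With the tax, the buyer price exceeds the seller price by 25: (99 − 3q) − (32 + 2.75q) = 25 → q' = 7.3043.
Δq = 11.6522 − 7.3043 = 4.3479; the wedge equals the tax, 25.
Deadweight loss = ½ × 4.3479 × 25 = $54.35 thousand.

$54.35 thousand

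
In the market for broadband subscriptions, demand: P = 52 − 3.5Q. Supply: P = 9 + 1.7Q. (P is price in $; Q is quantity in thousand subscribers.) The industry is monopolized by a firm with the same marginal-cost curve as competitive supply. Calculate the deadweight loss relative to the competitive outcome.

Competitive equilibrium: 52 − 3.5Q = 9 + 1.7Q → Q* = 8.2692, P* = 23.0577.
Marginal revenue: MR = 52 − 7Q. Set MR = MC: 52 − 7Q = 9 + 1.7Q → Q_m = 4.9425.
Price P_m = 52 − 3.5·4.9425 = 34.7013; MC(Q_m) = 9 + 1.7·4.9425 = 17.4023.
Competitive Q* = 8.2692, so ΔQ = 3.3267; wedge = 34.7013 − 17.4023 = 17.299.
Welfare loss = ½ × 3.3267 × 17.299 = $28.77 thousand.

$28.77 thousand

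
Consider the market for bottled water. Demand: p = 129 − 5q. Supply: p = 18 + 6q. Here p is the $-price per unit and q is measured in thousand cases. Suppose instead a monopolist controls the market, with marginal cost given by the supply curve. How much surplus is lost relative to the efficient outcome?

Competitive equilibrium: 129 − 5q = 18 + 6q → q* = 10.0909, p* = 78.5455.
Marginal revenue: MR = 129 − 10q. Set MR = MC: 129 − 10q = 18 + 6q → q_m = 6.9375.
Price p_m = 129 − 5·6.9375 = 94.3125; MC(q_m) = 18 + 6·6.9375 = 59.625.
Competitive q* = 10.0909, so Δq = 3.1534; wedge = 94.3125 − 59.625 = 34.6875.
The triangle = ½ × 3.1534 × 34.6875 = $54.69 thousand.

$54.69 thousand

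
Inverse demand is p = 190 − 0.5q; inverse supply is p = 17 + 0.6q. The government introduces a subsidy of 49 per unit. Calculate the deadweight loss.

1091.36

Competitive equilibrium: 190 − 0.5q = 17 + 0.6q → q* = 157.2727, p* = 111.3636.
The subsidy lowers effective supply by 49: p = 0.6q − 32.
New quantity: 190 − 0.5q = 0.6q − 32 → q' = 201.8182.
Overproduction Δq = 201.8182 − 157.2727 = 44.5455; wedge = subsidy = 49.
DWL = ½ × 44.5455 × 49 = 1091.36.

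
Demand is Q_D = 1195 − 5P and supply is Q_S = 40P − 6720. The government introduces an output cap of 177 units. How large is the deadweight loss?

In inverse form: demand P = 239 − 0.2Q, supply P = 168 + 0.025Q.
Competitive equilibrium: 239 − 0.2Q = 168 + 0.025Q → Q* = 315.55556, P* = 175.88889.
At Q = 177: demand price = 239 − 0.2·177 = 203.6; supply price = 168 + 0.025·177 = 172.425.
ΔQ = 315.55556 − 177 = 138.55556; wedge = 203.6 − 172.425 = 31.175.
Deadweight loss = ½ × 138.55556 × 31.175 = 2159.73.

2159.73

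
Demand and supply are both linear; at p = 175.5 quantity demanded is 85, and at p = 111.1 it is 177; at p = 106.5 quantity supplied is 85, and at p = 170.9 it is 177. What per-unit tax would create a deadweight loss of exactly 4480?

112

Demand slope = (111.1 − 175.5)/(177 − 85) = −0.7, so p = 235 − 0.7q.
Supply slope = (170.9 − 106.5)/(177 − 85) = 0.7, so p = 47 + 0.7q.
Competitive equilibrium: 235 − 0.7q = 47 + 0.7q → q* = 134.2857, p* = 141.
A tax t gives Δq = t/1.4 and wedge t, so DWL = t²/2.8.
t²/2.8 = 4480 → t² = 12544 → t = 112.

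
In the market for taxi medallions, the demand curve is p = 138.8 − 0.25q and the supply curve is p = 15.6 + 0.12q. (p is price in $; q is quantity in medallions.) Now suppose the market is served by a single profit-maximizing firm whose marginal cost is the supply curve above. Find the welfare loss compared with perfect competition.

$3334.93

Competitive equilibrium: 138.8 − 0.25q = 15.6 + 0.12q → q* = 332.973, p* = 55.5568.
Marginal revenue: MR = 138.8 − 0.5q. Set MR = MC: 138.8 − 0.5q = 15.6 + 0.12q → q_m = 198.7097.
Price p_m = 138.8 − 0.25·198.7097 = 89.1226; MC(q_m) = 15.6 + 0.12·198.7097 = 39.4452.
Competitive q* = 332.973, so Δq = 134.2633; wedge = 89.1226 − 39.4452 = 49.6774.
Deadweight loss = ½ × 134.2633 × 49.6774 = $3334.93.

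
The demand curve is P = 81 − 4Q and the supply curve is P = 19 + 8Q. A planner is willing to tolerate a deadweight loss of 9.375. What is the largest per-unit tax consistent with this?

15

Competitive equilibrium: 81 − 4Q = 19 + 8Q → Q* = 5.1667, P* = 60.3333.
A tax t gives ΔQ = t/12 and wedge t, so DWL = t²/24.
t²/24 = 9.375 → t² = 225 → t = 15.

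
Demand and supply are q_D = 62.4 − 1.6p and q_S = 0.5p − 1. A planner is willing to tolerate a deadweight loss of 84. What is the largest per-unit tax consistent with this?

21

In inverse form: demand p = 39 − 0.625q, supply p = 2 + 2q.
Competitive equilibrium: 39 − 0.625q = 2 + 2q → q* = 14.0952, p* = 30.1905.
A tax t gives Δq = t/2.625 and wedge t, so DWL = t²/5.25.
t²/5.25 = 84 → t² = 441 → t = 21.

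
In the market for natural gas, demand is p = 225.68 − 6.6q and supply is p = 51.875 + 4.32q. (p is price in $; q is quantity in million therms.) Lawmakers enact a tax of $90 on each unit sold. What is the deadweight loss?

Competitive equilibrium: 225.68 − 6.6q = 51.875 + 4.32q → q* = 15.9162, p* = 120.633.
With the tax, the buyer price exceeds the seller price by 90: (225.68 − 6.6q) − (51.875 + 4.32q) = 90 → q' = 7.6745.
Δq = 15.9162 − 7.6745 = 8.2417; the wedge equals the tax, 90.
Welfare loss = ½ × 8.2417 × 90 = $370.88 million.

$370.88 million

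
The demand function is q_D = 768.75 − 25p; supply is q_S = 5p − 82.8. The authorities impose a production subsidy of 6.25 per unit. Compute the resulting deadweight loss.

In inverse form: demand p = 30.75 − 0.04q, supply p = 16.56 + 0.2q.
Competitive equilibrium: 30.75 − 0.04q = 16.56 + 0.2q → q* = 59.125, p* = 28.385.
The subsidy lowers effective supply by 6.25: p = 10.31 + 0.2q.
New quantity: 30.75 − 0.04q = 10.31 + 0.2q → q' = 85.1667.
Overproduction Δq = 85.1667 − 59.125 = 26.0417; wedge = subsidy = 6.25.
Deadweight loss = ½ × 26.0417 × 6.25 = 81.38.

81.38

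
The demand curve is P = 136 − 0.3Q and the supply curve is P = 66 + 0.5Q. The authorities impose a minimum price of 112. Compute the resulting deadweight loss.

22.50

Competitive equilibrium: 136 − 0.3Q = 66 + 0.5Q → Q* = 87.5, P* = 109.75.
At the floor P = 112, quantity demanded = (136 − 112)/0.3 = 80.
Sellers' marginal cost at Q' = 80: 66 + 0.5·80 = 106.
ΔQ = 87.5 − 80 = 7.5; wedge = 112 − 106 = 6.
The triangle = ½ × 7.5 × 6 = 22.50.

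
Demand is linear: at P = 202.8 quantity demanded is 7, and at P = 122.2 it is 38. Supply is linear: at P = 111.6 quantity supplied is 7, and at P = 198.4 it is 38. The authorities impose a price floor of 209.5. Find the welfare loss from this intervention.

1023.08

Demand slope = (122.2 − 202.8)/(38 − 7) = −2.6, so P = 221 − 2.6Q.
Supply slope = (198.4 − 111.6)/(38 − 7) = 2.8, so P = 92 + 2.8Q.
Competitive equilibrium: 221 − 2.6Q = 92 + 2.8Q → Q* = 23.8889, P* = 158.8889.
At the floor P = 209.5, quantity demanded = (221 − 209.5)/2.6 = 4.4231.
Sellers' marginal cost at Q' = 4.4231: 92 + 2.8·4.4231 = 104.3847.
ΔQ = 23.8889 − 4.4231 = 19.4658; wedge = 209.5 − 104.3847 = 105.1153.
DWL = ½ × 19.4658 × 105.1153 = 1023.08.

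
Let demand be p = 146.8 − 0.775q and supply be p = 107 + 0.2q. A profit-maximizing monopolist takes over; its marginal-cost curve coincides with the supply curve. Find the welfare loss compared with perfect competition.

Competitive equilibrium: 146.8 − 0.775q = 107 + 0.2q → q* = 40.8205, p* = 115.1641.
Marginal revenue: MR = 146.8 − 1.55q. Set MR = MC: 146.8 − 1.55q = 107 + 0.2q → q_m = 22.7429.
Price p_m = 146.8 − 0.775·22.7429 = 129.1743; MC(q_m) = 107 + 0.2·22.7429 = 111.5486.
Competitive q* = 40.8205, so Δq = 18.0776; wedge = 129.1743 − 111.5486 = 17.6257.
DWL = ½ × 18.0776 × 17.6257 = 159.32.

159.32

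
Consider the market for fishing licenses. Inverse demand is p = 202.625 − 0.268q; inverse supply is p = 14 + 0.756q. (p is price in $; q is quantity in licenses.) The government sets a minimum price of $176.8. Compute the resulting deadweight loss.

Competitive equilibrium: 202.625 − 0.268q = 14 + 0.756q → q* = 184.2041, p* = 153.2583.
At the floor p = 176.8, quantity demanded = (202.625 − 176.8)/0.268 = 96.3619.
Sellers' marginal cost at q' = 96.3619: 14 + 0.756·96.3619 = 86.8496.
Δq = 184.2041 − 96.3619 = 87.8422; wedge = 176.8 − 86.8496 = 89.9504.
Deadweight loss = ½ × 87.8422 × 89.9504 = $3950.72.

$3950.72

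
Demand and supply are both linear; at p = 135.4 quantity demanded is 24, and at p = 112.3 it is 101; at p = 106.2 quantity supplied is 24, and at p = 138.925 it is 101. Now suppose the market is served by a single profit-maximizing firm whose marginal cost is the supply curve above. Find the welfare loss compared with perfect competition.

128.29

Demand slope = (112.3 − 135.4)/(101 − 24) = −0.3, so p = 142.6 − 0.3q.
Supply slope = (138.925 − 106.2)/(101 − 24) = 0.425, so p = 96 + 0.425q.
Competitive equilibrium: 142.6 − 0.3q = 96 + 0.425q → q* = 64.2759, p* = 123.3172.
Marginal revenue: MR = 142.6 − 0.6q. Set MR = MC: 142.6 − 0.6q = 96 + 0.425q → q_m = 45.4634.
Price p_m = 142.6 − 0.3·45.4634 = 128.961; MC(q_m) = 96 + 0.425·45.4634 = 115.3219.
Competitive q* = 64.2759, so Δq = 18.8125; wedge = 128.961 − 115.3219 = 13.6391.
Welfare loss = ½ × 18.8125 × 13.6391 = 128.29.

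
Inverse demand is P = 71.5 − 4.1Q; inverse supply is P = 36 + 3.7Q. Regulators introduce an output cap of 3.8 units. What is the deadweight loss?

Competitive equilibrium: 71.5 − 4.1Q = 36 + 3.7Q → Q* = 4.5513, P* = 52.8397.
At Q = 3.8: demand price = 71.5 − 4.1·3.8 = 55.92; supply price = 36 + 3.7·3.8 = 50.06.
ΔQ = 4.5513 − 3.8 = 0.7513; wedge = 55.92 − 50.06 = 5.86.
The triangle = ½ × 0.7513 × 5.86 = 2.20.

2.20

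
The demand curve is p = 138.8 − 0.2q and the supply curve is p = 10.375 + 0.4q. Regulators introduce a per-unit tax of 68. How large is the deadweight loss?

3853.33

Competitive equilibrium: 138.8 − 0.2q = 10.375 + 0.4q → q* = 214.04167, p* = 95.99167.
With the tax, the buyer price exceeds the seller price by 68: (138.8 − 0.2q) − (10.375 + 0.4q) = 68 → q' = 100.70833.
Δq = 214.04167 − 100.70833 = 113.33334; the wedge equals the tax, 68.
Welfare loss = ½ × 113.33334 × 68 = 3853.33.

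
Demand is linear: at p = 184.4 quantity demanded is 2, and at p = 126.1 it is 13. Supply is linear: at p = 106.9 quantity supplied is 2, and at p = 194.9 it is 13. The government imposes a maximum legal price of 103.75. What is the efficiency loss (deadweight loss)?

Demand slope = (126.1 − 184.4)/(13 − 2) = −5.3, so p = 195 − 5.3q.
Supply slope = (194.9 − 106.9)/(13 − 2) = 8, so p = 90.9 + 8q.
Competitive equilibrium: 195 − 5.3q = 90.9 + 8q → q* = 7.82707, p* = 153.51654.
At the ceiling p = 103.75, quantity supplied = (103.75 − 90.9)/8 = 1.60625.
Willingness to pay at q' = 1.60625: 195 − 5.3·1.60625 = 186.48688.
Δq = 7.82707 − 1.60625 = 6.22082; wedge = 186.48688 − 103.75 = 82.73688.
Welfare loss = ½ × 6.22082 × 82.73688 = 257.35.

257.35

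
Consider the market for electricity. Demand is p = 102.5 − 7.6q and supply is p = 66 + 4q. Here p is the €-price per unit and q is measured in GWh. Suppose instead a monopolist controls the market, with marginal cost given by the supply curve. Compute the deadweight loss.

Competitive equilibrium: 102.5 − 7.6q = 66 + 4q → q* = 3.1466, p* = 78.5862.
Marginal revenue: MR = 102.5 − 15.2q. Set MR = MC: 102.5 − 15.2q = 66 + 4q → q_m = 1.901.
Price p_m = 102.5 − 7.6·1.901 = 88.0524; MC(q_m) = 66 + 4·1.901 = 73.604.
Competitive q* = 3.1466, so Δq = 1.2456; wedge = 88.0524 − 73.604 = 14.4484.
Welfare loss = ½ × 1.2456 × 14.4484 = €9.

€9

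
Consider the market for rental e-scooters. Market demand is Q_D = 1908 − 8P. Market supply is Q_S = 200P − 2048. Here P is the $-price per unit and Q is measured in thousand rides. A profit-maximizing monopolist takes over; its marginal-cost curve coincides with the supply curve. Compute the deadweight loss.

$48153.29 thousand

In inverse form: demand P = 238.5 − 0.125Q, supply P = 10.24 + 0.005Q.
Competitive equilibrium: 238.5 − 0.125Q = 10.24 + 0.005Q → Q* = 1755.846154, P* = 19.019231.
Marginal revenue: MR = 238.5 − 0.25Q. Set MR = MC: 238.5 − 0.25Q = 10.24 + 0.005Q → Q_m = 895.137255.
Price P_m = 238.5 − 0.125·895.137255 = 126.607843; MC(Q_m) = 10.24 + 0.005·895.137255 = 14.715686.
Competitive Q* = 1755.846154, so ΔQ = 860.708899; wedge = 126.607843 − 14.715686 = 111.892157.
DWL = ½ × 860.708899 × 111.892157 = $48153.29 thousand.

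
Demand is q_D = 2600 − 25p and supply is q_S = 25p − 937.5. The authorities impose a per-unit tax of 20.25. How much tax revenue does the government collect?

In inverse form: demand p = 104 − 0.04q, supply p = 37.5 + 0.04q.
Competitive equilibrium: 104 − 0.04q = 37.5 + 0.04q → q* = 831.25, p* = 70.75.
With the tax, the buyer price exceeds the seller price by 20.25: (104 − 0.04q) − (37.5 + 0.04q) = 20.25 → q' = 578.125.
Tax revenue = 20.25 × 578.125 = 11707.03.

11707.03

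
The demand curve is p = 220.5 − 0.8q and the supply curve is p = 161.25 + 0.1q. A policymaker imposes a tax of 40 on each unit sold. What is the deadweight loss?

888.89

Competitive equilibrium: 220.5 − 0.8q = 161.25 + 0.1q → q* = 65.8333, p* = 167.8333.
With the tax, the buyer price exceeds the seller price by 40: (220.5 − 0.8q) − (161.25 + 0.1q) = 40 → q' = 21.3889.
Δq = 65.8333 − 21.3889 = 44.4444; the wedge equals the tax, 40.
DWL = ½ × 44.4444 × 40 = 888.89.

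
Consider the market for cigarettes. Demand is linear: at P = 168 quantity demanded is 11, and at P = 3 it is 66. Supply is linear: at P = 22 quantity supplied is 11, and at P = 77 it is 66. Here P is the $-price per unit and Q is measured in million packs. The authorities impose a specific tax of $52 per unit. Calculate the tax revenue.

$1794 million

Demand slope = (3 − 168)/(66 − 11) = −3, so P = 201 − 3Q.
Supply slope = (77 − 22)/(66 − 11) = 1, so P = 11 + Q.
Competitive equilibrium: 201 − 3Q = 11 + Q → Q* = 47.5, P* = 58.5.
With the tax, the buyer price exceeds the seller price by 52: (201 − 3Q) − (11 + Q) = 52 → Q' = 34.5.
Tax revenue = 52 × 34.5 = $1794 million.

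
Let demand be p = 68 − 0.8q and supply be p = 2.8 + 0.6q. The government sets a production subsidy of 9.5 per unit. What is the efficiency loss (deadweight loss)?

Competitive equilibrium: 68 − 0.8q = 2.8 + 0.6q → q* = 46.5714, p* = 30.7429.
The subsidy lowers effective supply by 9.5: p = 0.6q − 6.7.
New quantity: 68 − 0.8q = 0.6q − 6.7 → q' = 53.3571.
Overproduction Δq = 53.3571 − 46.5714 = 6.7857; wedge = subsidy = 9.5.
The triangle = ½ × 6.7857 × 9.5 = 32.23.

32.23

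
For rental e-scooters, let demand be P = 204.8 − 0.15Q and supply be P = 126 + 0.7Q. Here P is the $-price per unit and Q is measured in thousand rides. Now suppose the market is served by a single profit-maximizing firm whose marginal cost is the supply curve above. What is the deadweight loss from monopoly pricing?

Competitive equilibrium: 204.8 − 0.15Q = 126 + 0.7Q → Q* = 92.7059, P* = 190.8941.
Marginal revenue: MR = 204.8 − 0.3Q. Set MR = MC: 204.8 − 0.3Q = 126 + 0.7Q → Q_m = 78.8.
Price P_m = 204.8 − 0.15·78.8 = 192.98; MC(Q_m) = 126 + 0.7·78.8 = 181.16.
Competitive Q* = 92.7059, so ΔQ = 13.9059; wedge = 192.98 − 181.16 = 11.82.
Deadweight loss = ½ × 13.9059 × 11.82 = $82.18 thousand.

$82.18 thousand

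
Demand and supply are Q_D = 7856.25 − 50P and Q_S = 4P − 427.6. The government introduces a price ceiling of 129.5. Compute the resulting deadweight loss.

In inverse form: demand P = 157.125 − 0.02Q, supply P = 106.9 + 0.25Q.
Competitive equilibrium: 157.125 − 0.02Q = 106.9 + 0.25Q → Q* = 186.0185, P* = 153.4046.
At the ceiling P = 129.5, quantity supplied = (129.5 − 106.9)/0.25 = 90.4.
Willingness to pay at Q' = 90.4: 157.125 − 0.02·90.4 = 155.317.
ΔQ = 186.0185 − 90.4 = 95.6185; wedge = 155.317 − 129.5 = 25.817.
Welfare loss = ½ × 95.6185 × 25.817 = 1234.29.

1234.29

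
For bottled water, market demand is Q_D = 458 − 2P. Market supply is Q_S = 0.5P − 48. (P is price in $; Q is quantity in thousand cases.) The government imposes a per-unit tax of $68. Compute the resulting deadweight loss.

In inverse form: demand P = 229 − 0.5Q, supply P = 96 + 2Q.
Competitive equilibrium: 229 − 0.5Q = 96 + 2Q → Q* = 53.2, P* = 202.4.
With the tax, the buyer price exceeds the seller price by 68: (229 − 0.5Q) − (96 + 2Q) = 68 → Q' = 26.
ΔQ = 53.2 − 26 = 27.2; the wedge equals the tax, 68.
The triangle = ½ × 27.2 × 68 = $924.80 thousand.

$924.80 thousand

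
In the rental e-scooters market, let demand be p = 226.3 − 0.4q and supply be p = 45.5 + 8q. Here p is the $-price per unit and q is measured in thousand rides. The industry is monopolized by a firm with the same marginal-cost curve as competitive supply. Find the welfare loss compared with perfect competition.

$4.02 thousand

Competitive equilibrium: 226.3 − 0.4q = 45.5 + 8q → q* = 21.5238, p* = 217.6905.
Marginal revenue: MR = 226.3 − 0.8q. Set MR = MC: 226.3 − 0.8q = 45.5 + 8q → q_m = 20.5455.
Price p_m = 226.3 − 0.4·20.5455 = 218.0818; MC(q_m) = 45.5 + 8·20.5455 = 209.864.
Competitive q* = 21.5238, so Δq = 0.9783; wedge = 218.0818 − 209.864 = 8.2178.
DWL = ½ × 0.9783 × 8.2178 = $4.02 thousand.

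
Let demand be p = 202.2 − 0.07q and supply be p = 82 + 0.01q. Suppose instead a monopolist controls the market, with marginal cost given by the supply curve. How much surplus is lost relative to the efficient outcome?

Competitive equilibrium: 202.2 − 0.07q = 82 + 0.01q → q* = 1502.5, p* = 97.025.
Marginal revenue: MR = 202.2 − 0.14q. Set MR = MC: 202.2 − 0.14q = 82 + 0.01q → q_m = 801.33333.
Price p_m = 202.2 − 0.07·801.33333 = 146.10667; MC(q_m) = 82 + 0.01·801.33333 = 90.01333.
Competitive q* = 1502.5, so Δq = 701.16667; wedge = 146.10667 − 90.01333 = 56.09334.
The triangle = ½ × 701.16667 × 56.09334 = 19665.39.

19665.39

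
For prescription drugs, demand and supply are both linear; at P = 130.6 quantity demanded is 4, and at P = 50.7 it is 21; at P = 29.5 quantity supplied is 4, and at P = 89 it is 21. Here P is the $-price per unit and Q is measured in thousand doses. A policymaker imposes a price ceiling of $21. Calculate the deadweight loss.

Demand slope = (50.7 − 130.6)/(21 − 4) = −4.7, so P = 149.4 − 4.7Q.
Supply slope = (89 − 29.5)/(21 − 4) = 3.5, so P = 15.5 + 3.5Q.
Competitive equilibrium: 149.4 − 4.7Q = 15.5 + 3.5Q → Q* = 16.32927, P* = 72.65244.
At the ceiling P = 21, quantity supplied = (21 − 15.5)/3.5 = 1.57143.
Willingness to pay at Q' = 1.57143: 149.4 − 4.7·1.57143 = 142.01428.
ΔQ = 16.32927 − 1.57143 = 14.75784; wedge = 142.01428 − 21 = 121.01428.
The triangle = ½ × 14.75784 × 121.01428 = $892.95 thousand.

$892.95 thousand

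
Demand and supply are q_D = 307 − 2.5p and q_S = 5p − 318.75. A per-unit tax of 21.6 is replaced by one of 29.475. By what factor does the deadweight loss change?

In inverse form: demand p = 122.8 − 0.4q, supply p = 63.75 + 0.2q.
Competitive equilibrium: 122.8 − 0.4q = 63.75 + 0.2q → q* = 98.4167, p* = 83.4333.
For a per-unit tax t: Δq = t/0.6, so DWL = ½·t·(t/0.6) = t²/1.2.
At t = 21.6: DWL = 388.8. At t = 29.475: DWL = 723.980.
Ratio = (29.475/21.6)² = 1.862.

1.862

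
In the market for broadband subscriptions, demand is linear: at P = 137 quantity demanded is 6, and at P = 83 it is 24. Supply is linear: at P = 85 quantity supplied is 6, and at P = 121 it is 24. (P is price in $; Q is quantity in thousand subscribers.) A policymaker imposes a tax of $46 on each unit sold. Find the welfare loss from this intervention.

Demand slope = (83 − 137)/(24 − 6) = −3, so P = 155 − 3Q.
Supply slope = (121 − 85)/(24 − 6) = 2, so P = 73 + 2Q.
Competitive equilibrium: 155 − 3Q = 73 + 2Q → Q* = 16.4, P* = 105.8.
With the tax, the buyer price exceeds the seller price by 46: (155 − 3Q) − (73 + 2Q) = 46 → Q' = 7.2.
ΔQ = 16.4 − 7.2 = 9.2; the wedge equals the tax, 46.
The triangle = ½ × 9.2 × 46 = $211.60 thousand.

$211.60 thousand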